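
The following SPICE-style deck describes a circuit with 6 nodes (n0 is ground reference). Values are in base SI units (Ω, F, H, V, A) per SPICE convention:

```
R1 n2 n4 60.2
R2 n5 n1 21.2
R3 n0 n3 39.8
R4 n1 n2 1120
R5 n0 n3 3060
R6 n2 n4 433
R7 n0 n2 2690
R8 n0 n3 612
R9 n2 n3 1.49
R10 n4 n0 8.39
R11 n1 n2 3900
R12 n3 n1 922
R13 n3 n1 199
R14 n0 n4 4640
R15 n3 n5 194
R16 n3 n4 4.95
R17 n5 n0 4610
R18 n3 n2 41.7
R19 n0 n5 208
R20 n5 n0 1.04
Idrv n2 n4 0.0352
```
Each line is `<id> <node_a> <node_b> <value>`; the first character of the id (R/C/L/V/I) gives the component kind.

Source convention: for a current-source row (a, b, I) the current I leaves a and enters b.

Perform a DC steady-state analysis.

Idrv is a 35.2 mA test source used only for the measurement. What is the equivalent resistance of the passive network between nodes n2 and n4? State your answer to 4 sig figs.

R_eq = 5.183 Ω

MNA unknowns: 5 node voltages V₁..V_5
R1: Y=0.01661 on G[2,4]
R2: Y=0.04717 on G[5,1]
R3: Y=0.02513 on G[0,3]
R4: Y=0.0008929 on G[1,2]
R5: Y=0.0003268 on G[0,3]
R6: Y=0.002309 on G[2,4]
R7: Y=0.0003717 on G[0,2]
R8: Y=0.001634 on G[0,3]
R9: Y=0.6711 on G[2,3]
R10: Y=0.1192 on G[4,0]
R11: Y=0.0002564 on G[1,2]
R12: Y=0.001085 on G[3,1]
R13: Y=0.005025 on G[3,1]
R14: Y=0.0002155 on G[0,4]
R15: Y=0.005155 on G[3,5]
R16: Y=0.2020 on G[3,4]
R17: Y=0.0002169 on G[5,0]
R18: Y=0.02398 on G[3,2]
R19: Y=0.004808 on G[0,5]
R20: Y=0.9615 on G[5,0]
Idrv: z[2]−=0.0352, z[4]+=0.0352
solve → V1=-0.01579, V2=-0.1485, V3=-0.1031, V4=0.03398, V5=-0.001253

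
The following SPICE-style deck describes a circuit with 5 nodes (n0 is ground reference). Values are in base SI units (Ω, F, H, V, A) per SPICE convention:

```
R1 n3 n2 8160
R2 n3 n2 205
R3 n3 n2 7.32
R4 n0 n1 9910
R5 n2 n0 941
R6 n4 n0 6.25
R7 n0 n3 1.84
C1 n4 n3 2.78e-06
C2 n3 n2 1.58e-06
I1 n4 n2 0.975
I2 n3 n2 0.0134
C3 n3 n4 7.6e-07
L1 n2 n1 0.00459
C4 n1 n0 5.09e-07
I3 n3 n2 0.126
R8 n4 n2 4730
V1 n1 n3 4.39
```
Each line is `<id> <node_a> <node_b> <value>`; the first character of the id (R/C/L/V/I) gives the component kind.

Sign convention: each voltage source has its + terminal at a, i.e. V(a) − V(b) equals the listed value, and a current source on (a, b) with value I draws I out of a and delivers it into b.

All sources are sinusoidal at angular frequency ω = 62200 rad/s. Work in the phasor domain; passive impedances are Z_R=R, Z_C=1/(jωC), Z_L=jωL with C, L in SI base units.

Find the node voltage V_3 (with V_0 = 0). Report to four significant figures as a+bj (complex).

Element admittances at ω=62200 rad/s:
  Y(R1) = 0.0001225+0.000j S between n3,n2
  Y(R2) = 0.004878+0.000j S between n3,n2
  Y(R3) = 0.1366+0.000j S between n3,n2
  Y(R4) = 0.0001009+0.000j S between n0,n1
  Y(R5) = 0.001063+0.000j S between n2,n0
  Y(R6) = 0.1600+0.000j S between n4,n0
  Y(R7) = 0.5435+0.000j S between n0,n3
  Y(C1) = 0.000+0.1729j S between n4,n3
  Y(C2) = 0.000+0.09828j S between n3,n2
  I1: injects 0.975 A into n2 (from n4)
  I2: injects 0.0134 A into n2 (from n3)
  Y(C3) = 0.000+0.04727j S between n3,n4
  Y(L1) = 0.000-0.003503j S between n2,n1
  Y(C4) = 0.000+0.03166j S between n1,n0
  I3: injects 0.126 A into n2 (from n3)
  Y(R8) = 0.0002114+0.000j S between n4,n2
  V1: constraint V(n1)−V(n3) = 4.39
Assemble and solve the 5×5 MNA system:
  V(n1)=4.737-0.9778j  V(n2)=5.716-4.634j  V(n3)=0.3474-0.9778j  V(n4)=-1.415+2.415j
  i(V1)=-0.04424-0.1533j

0.3474-0.9778j V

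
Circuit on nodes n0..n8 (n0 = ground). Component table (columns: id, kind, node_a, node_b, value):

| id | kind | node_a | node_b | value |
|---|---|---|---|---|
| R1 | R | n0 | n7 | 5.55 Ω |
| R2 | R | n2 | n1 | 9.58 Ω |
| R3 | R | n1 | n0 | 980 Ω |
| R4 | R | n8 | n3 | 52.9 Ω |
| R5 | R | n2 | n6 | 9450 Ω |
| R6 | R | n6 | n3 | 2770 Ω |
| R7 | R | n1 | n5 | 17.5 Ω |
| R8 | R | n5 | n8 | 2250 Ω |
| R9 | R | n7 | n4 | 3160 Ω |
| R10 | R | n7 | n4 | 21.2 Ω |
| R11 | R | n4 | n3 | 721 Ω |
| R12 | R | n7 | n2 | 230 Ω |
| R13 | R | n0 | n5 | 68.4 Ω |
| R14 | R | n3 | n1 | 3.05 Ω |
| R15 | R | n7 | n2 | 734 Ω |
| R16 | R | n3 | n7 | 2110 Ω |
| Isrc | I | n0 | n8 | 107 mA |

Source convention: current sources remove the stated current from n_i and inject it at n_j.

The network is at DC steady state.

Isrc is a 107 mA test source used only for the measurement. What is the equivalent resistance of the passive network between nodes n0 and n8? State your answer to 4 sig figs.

R_eq = 104.5 Ω

Apply KCL at each of the 8 non-ground nodes and solve the resulting linear system.
Node n1: branches {R2, R3, R7, R14} → V_1 = 5.397
Node n2: branches {R2, R5, R12, R15} → V_2 = 5.128
Node n3: branches {R4, R6, R11, R14, R16} → V_3 = 5.683
Node n4: branches {R9, R10, R11} → V_4 = 0.3665
Node n5: branches {R7, R8, R13} → V_5 = 4.340
Node n6: branches {R5, R6} → V_6 = 5.558
Node n7: branches {R1, R9, R10, R12, R15, R16} → V_7 = 0.2112
Node n8: branches {R4, R8, Isrc} → V_8 = 11.18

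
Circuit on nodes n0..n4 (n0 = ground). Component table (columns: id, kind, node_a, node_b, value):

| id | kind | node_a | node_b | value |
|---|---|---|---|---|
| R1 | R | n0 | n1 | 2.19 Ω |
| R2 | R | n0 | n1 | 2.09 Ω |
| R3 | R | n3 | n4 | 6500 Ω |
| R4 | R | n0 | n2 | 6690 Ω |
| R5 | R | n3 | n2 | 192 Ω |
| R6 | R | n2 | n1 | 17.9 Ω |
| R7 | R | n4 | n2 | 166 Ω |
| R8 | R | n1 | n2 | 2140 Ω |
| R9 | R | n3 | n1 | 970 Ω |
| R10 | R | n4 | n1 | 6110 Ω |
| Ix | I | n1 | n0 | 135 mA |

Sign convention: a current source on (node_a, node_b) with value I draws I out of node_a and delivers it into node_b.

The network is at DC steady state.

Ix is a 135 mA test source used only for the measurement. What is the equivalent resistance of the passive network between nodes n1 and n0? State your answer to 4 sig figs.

R_eq = 1.069 Ω

MNA unknowns: 4 node voltages V₁..V_4
R1: Y=0.4566 on G[0,1]
R2: Y=0.4785 on G[0,1]
R3: Y=0.0001538 on G[3,4]
R4: Y=0.0001495 on G[0,2]
R5: Y=0.005208 on G[3,2]
R6: Y=0.05587 on G[2,1]
R7: Y=0.006024 on G[4,2]
R8: Y=0.0004673 on G[1,2]
R9: Y=0.001031 on G[3,1]
R10: Y=0.0001637 on G[4,1]
Ix: z[1]−=0.135, z[0]+=0.135
solve → V1=-0.1443, V2=-0.1440, V3=-0.1440, V4=-0.1440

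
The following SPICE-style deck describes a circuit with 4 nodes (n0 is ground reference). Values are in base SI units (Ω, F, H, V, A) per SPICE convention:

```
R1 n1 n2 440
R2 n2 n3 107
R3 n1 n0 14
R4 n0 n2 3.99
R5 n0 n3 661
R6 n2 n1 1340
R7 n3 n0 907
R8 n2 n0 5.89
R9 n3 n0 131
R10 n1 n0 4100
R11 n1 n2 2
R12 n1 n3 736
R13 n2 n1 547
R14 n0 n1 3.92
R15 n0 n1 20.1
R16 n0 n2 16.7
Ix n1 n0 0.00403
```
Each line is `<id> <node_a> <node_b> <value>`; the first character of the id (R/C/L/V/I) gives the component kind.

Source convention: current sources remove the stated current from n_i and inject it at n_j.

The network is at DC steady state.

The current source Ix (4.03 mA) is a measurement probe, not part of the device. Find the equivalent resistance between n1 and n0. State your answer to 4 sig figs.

Apply KCL at each of the 3 non-ground nodes and solve the resulting linear system.
Node n1: branches {R1, R3, R6, R10, R11, R12, R13, R14, R15, Ix} → V_1 = -0.006452
Node n2: branches {R1, R2, R4, R6, R8, R11, R13, R16} → V_2 = -0.003293
Node n3: branches {R2, R5, R7, R9, R12} → V_3 = -0.001887

R_eq = 1.601 Ω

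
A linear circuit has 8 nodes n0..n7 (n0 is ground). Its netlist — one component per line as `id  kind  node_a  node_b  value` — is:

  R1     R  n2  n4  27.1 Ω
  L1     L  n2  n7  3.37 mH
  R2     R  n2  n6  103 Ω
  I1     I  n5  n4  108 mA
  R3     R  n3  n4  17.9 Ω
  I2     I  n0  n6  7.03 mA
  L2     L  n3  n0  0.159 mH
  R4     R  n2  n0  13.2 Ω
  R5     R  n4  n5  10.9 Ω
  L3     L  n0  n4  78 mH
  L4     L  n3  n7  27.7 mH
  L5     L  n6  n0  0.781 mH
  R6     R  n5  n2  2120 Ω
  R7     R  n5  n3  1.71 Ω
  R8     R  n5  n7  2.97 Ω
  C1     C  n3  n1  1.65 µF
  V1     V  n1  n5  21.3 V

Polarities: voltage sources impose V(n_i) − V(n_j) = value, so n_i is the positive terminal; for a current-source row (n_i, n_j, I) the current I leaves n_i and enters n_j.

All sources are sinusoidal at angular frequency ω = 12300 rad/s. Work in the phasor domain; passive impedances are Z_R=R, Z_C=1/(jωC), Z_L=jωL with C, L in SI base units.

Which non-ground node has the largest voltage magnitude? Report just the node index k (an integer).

1

Element admittances at ω=12300 rad/s:
  Y(R1) = 0.03690+0.000j S between n2,n4
  Y(L1) = 0.000-0.02412j S between n2,n7
  Y(R2) = 0.009709+0.000j S between n2,n6
  I1: injects 0.108 A into n4 (from n5)
  Y(R3) = 0.05587+0.000j S between n3,n4
  I2: injects 0.00703 A into n6 (from n0)
  Y(L2) = 0.000-0.5113j S between n3,n0
  Y(R4) = 0.07576+0.000j S between n2,n0
  Y(R5) = 0.09174+0.000j S between n4,n5
  Y(L3) = 0.000-0.001042j S between n0,n4
  Y(L4) = 0.000-0.002935j S between n3,n7
  Y(L5) = 0.000-0.1041j S between n6,n0
  Y(R6) = 0.0004717+0.000j S between n5,n2
  Y(R7) = 0.5848+0.000j S between n5,n3
  Y(R8) = 0.3367+0.000j S between n5,n7
  Y(C1) = 0.000+0.02030j S between n3,n1
  V1: constraint V(n1)−V(n5) = 21.3
Assemble and solve the 8×8 MNA system:
  V(n1)=21.20-0.6939j  V(n2)=0.04356-0.08800j  V(n3)=-0.01715-0.006264j  V(n4)=0.5429-0.3615j  V(n5)=-0.09651-0.6939j  V(n6)=0.01476+0.07022j  V(n7)=-0.04656-0.7006j
  i(V1)=-0.01396-0.4307j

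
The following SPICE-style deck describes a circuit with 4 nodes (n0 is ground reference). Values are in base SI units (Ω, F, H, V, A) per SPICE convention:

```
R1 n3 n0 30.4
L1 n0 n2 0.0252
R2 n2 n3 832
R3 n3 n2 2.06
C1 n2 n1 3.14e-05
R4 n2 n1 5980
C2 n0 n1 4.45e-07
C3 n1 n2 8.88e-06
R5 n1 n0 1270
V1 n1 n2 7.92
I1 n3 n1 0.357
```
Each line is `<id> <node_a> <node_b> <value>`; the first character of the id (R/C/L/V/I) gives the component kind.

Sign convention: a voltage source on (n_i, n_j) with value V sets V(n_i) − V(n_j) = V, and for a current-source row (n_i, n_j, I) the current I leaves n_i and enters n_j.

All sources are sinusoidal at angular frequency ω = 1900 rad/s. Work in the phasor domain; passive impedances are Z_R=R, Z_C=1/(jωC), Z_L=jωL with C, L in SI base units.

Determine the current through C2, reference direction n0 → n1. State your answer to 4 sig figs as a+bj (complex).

MNA unknowns: 3 node voltages V₁..V_3 plus 1 source current (V1)
R1: Y=0.03289+0.000j on G[3,0]
L1: Y=0.000-0.02089j on G[0,2]
R2: Y=0.001202+0.000j on G[2,3]
R3: Y=0.4854+0.000j on G[3,2]
C1: Y=0.000+0.05966j on G[2,1]
R4: Y=0.0001672+0.000j on G[2,1]
C2: Y=0.000+0.0008455j on G[0,1]
C3: Y=0.000+0.01687j on G[1,2]
R5: Y=0.0007874+0.000j on G[1,0]
V1: row V1−V2=7.92, i_V1 at 1,2
I1: z[3]−=0.357, z[1]+=0.357
solve → V1=8.385+0.08314j, V2=0.4652+0.08314j, V3=-0.2514+0.07788j
aux → i_V1=0.3491-0.6133j

7.029e-05-0.007090j A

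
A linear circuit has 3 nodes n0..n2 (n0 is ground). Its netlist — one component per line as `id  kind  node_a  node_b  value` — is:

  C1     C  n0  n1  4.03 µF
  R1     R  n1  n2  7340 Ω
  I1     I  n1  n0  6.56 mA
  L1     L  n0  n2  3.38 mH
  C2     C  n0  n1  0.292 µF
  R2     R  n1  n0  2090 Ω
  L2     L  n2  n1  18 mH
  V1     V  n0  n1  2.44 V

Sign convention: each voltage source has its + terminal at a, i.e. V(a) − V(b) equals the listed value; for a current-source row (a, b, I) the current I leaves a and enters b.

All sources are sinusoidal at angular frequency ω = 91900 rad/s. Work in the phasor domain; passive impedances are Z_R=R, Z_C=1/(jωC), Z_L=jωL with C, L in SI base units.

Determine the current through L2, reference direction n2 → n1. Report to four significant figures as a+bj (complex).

Apply KCL at each of the 2 non-ground nodes and solve the resulting linear system.
Node n1: branches {C1, R1, I1, C2, R2, L2, V1} → V_1 = -2.440+0.000j
Node n2: branches {R1, L1, L2} → V_2 = -0.3883-0.07310j
Source currents: i(V1)=0.005157-0.9679j

-4.419e-05-0.001240j A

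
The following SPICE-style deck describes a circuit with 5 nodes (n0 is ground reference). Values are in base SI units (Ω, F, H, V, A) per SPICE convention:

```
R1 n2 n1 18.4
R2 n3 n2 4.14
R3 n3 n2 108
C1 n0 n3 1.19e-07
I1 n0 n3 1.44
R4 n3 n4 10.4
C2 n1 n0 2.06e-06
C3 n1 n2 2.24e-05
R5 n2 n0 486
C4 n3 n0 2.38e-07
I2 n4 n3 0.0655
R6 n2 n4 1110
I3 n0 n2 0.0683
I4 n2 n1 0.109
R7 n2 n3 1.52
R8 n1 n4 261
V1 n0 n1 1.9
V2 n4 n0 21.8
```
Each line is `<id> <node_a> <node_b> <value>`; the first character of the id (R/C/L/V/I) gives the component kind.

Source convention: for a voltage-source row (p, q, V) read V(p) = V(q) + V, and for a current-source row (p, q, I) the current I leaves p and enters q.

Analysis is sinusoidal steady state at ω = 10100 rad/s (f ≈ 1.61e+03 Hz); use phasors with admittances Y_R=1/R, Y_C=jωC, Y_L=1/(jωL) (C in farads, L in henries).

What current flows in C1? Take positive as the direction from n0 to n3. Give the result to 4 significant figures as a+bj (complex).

MNA unknowns: 4 node voltages V₁..V_4 plus 2 source currents (V1, V2)
R1: Y=0.05435+0.000j on G[2,1]
R2: Y=0.2415+0.000j on G[3,2]
R3: Y=0.009259+0.000j on G[3,2]
C1: Y=0.000+0.001202j on G[0,3]
I1: z[0]−=1.44, z[3]+=1.44
R4: Y=0.09615+0.000j on G[3,4]
C2: Y=0.000+0.02081j on G[1,0]
C3: Y=0.000+0.2262j on G[1,2]
R5: Y=0.002058+0.000j on G[2,0]
C4: Y=0.000+0.002404j on G[3,0]
I2: z[4]−=0.0655, z[3]+=0.0655
R6: Y=0.0009009+0.000j on G[2,4]
I3: z[0]−=0.0683, z[2]+=0.0683
I4: z[2]−=0.109, z[1]+=0.109
R7: Y=0.6579+0.000j on G[2,3]
R8: Y=0.003831+0.000j on G[1,4]
V1: row V0−V1=1.9, i_V1 at 0,1
V2: row V4−V0=21.8, i_V2 at 4,0
solve → V1=-1.900+0.000j, V2=4.782-10.66j, V3=7.874-9.666j, V4=21.80+0.000j
aux → i_V1=-2.974-0.9721j, i_V2=-1.511-0.9391j

-0.01162-0.009464j A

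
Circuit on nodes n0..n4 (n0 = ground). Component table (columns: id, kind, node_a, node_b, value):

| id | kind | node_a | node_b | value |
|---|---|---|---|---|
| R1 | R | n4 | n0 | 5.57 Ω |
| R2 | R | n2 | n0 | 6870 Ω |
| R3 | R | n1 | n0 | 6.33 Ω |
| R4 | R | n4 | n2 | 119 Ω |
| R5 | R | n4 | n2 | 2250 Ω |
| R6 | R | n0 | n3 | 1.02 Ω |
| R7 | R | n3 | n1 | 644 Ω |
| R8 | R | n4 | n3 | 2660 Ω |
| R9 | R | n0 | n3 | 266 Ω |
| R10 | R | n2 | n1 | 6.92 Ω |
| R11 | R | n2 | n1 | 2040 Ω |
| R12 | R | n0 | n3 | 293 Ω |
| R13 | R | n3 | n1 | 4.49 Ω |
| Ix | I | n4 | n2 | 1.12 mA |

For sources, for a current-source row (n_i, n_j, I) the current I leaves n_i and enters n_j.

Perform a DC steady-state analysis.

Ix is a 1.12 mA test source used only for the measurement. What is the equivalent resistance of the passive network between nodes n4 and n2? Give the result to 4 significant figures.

MNA unknowns: 4 node voltages V₁..V_4
R1: Y=0.1795 on G[4,0]
R2: Y=0.0001456 on G[2,0]
R3: Y=0.1580 on G[1,0]
R4: Y=0.008403 on G[4,2]
R5: Y=0.0004444 on G[4,2]
R6: Y=0.9804 on G[0,3]
R7: Y=0.001553 on G[3,1]
R8: Y=0.0003759 on G[4,3]
R9: Y=0.003759 on G[0,3]
R10: Y=0.1445 on G[2,1]
R11: Y=0.0004902 on G[2,1]
R12: Y=0.003413 on G[0,3]
R13: Y=0.2227 on G[3,1]
Ix: z[4]−=0.00112, z[2]+=0.00112
solve → V1=0.002888, V2=0.009678, V3=0.0005326, V4=-0.005479

R_eq = 13.53 Ω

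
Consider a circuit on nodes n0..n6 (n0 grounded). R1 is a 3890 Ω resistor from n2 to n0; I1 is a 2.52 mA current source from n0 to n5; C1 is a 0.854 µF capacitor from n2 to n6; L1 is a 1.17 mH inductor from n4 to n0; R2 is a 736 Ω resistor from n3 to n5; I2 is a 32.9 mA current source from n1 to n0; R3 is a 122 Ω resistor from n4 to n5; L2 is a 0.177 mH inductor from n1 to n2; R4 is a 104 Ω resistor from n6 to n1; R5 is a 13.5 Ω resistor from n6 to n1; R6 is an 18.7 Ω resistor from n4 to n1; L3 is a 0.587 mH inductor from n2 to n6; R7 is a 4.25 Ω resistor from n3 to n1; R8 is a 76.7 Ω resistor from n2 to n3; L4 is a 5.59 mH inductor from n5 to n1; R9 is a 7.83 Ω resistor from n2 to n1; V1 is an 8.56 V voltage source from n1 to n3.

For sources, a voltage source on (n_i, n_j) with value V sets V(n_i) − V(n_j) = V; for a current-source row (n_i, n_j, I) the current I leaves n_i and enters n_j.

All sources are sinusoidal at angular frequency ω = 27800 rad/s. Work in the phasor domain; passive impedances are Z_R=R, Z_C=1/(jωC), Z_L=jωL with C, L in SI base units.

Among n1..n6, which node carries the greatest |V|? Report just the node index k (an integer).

3

Apply KCL at each of the 6 non-ground nodes and solve the resulting linear system.
Node n1: branches {I2, L2, R4, R5, R6, R7, L4, R9, V1} → V_1 = -0.4500-0.9383j
Node n2: branches {R1, C1, L2, L3, R8, R9} → V_2 = -0.6695-1.269j
Node n3: branches {R2, R7, R8, V1} → V_3 = -9.010-0.9383j
Node n4: branches {L1, R3, R6} → V_4 = -0.01061-0.9825j
Node n5: branches {I1, R2, R3, L4} → V_5 = -0.8291-1.231j
Node n6: branches {C1, R4, R5, L3} → V_6 = -0.6102-0.9117j
Source currents: i(V1)=-2.134+0.004706j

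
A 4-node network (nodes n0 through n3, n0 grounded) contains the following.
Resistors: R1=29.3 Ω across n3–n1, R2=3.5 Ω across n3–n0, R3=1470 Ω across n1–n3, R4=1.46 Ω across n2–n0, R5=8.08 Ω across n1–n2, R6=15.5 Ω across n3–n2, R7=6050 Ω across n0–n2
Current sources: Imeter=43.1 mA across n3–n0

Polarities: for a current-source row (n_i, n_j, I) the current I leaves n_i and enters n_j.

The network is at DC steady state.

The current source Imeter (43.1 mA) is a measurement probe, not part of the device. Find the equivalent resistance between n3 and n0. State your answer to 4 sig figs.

R_eq = 2.728 Ω

MNA unknowns: 3 node voltages V₁..V_3
R1: Y=0.03413 on G[3,1]
R2: Y=0.2857 on G[3,0]
R3: Y=0.0006803 on G[1,3]
R4: Y=0.6849 on G[2,0]
R5: Y=0.1238 on G[1,2]
R6: Y=0.06452 on G[3,2]
R7: Y=0.0001653 on G[0,2]
Imeter: z[3]−=0.0431, z[0]+=0.0431
solve → V1=-0.03664, V2=-0.01388, V3=-0.1176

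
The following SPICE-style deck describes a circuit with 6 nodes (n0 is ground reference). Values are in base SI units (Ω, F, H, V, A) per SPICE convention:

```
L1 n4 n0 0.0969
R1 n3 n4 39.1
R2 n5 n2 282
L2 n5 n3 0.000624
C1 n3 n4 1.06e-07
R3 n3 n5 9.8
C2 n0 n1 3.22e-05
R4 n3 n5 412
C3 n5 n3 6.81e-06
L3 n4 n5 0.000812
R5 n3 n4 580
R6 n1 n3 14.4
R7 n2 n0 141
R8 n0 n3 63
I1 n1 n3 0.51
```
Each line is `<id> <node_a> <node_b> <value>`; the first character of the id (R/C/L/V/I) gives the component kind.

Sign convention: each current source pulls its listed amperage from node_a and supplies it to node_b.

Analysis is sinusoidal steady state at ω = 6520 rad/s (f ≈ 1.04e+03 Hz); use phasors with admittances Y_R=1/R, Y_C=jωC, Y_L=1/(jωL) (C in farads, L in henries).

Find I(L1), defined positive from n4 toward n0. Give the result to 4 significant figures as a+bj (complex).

0.0007743-0.009025j A

Apply KCL at each of the 5 non-ground nodes and solve the resulting linear system.
Node n1: branches {C2, R6, I1} → V_1 = -0.0006302+0.5076j
Node n2: branches {R2, R7} → V_2 = 1.917+0.1593j
Node n3: branches {R1, L2, C1, R3, R4, C3, R5, R6, R8, I1} → V_3 = 5.809+0.5057j
Node n4: branches {L1, R1, C1, L3, R5} → V_4 = 5.702+0.4892j
Node n5: branches {R2, L2, R3, R4, C3, L3} → V_5 = 5.752+0.4779j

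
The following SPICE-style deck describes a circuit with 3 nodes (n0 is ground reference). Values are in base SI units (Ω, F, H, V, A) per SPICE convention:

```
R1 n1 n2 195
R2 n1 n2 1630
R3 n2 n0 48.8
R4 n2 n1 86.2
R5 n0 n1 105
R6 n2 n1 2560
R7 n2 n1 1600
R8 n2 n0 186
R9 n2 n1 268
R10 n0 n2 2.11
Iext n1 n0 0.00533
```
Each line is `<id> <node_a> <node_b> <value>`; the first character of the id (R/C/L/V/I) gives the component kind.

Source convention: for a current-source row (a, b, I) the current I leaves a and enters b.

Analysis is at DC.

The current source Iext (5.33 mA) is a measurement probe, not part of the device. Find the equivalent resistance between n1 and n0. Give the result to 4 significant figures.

R_eq = 32.60 Ω

Apply KCL at each of the 2 non-ground nodes and solve the resulting linear system.
Node n1: branches {R1, R2, R4, R5, R6, R7, R9, Iext} → V_1 = -0.1737
Node n2: branches {R1, R2, R3, R4, R6, R7, R8, R9, R10} → V_2 = -0.007354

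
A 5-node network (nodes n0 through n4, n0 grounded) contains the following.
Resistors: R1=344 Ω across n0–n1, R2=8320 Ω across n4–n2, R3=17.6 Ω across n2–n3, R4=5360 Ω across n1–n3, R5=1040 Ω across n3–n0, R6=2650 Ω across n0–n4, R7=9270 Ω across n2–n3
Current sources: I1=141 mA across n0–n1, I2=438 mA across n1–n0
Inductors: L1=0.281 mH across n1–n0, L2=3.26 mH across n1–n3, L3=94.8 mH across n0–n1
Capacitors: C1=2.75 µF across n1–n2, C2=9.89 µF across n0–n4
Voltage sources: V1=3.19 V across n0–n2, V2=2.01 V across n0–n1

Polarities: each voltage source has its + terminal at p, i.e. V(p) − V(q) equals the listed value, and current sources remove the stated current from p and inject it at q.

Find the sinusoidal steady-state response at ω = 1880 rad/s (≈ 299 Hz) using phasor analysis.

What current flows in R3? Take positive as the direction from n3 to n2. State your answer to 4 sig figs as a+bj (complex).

0.05987-0.02016j A

Element admittances at ω=1880 rad/s:
  Y(R1) = 0.002907+0.000j S between n0,n1
  I1: injects 0.141 A into n1 (from n0)
  Y(R2) = 0.0001202+0.000j S between n4,n2
  Y(R3) = 0.05682+0.000j S between n2,n3
  Y(L1) = 0.000-1.893j S between n1,n0
  I2: injects 0.438 A into n0 (from n1)
  Y(L2) = 0.000-0.1632j S between n1,n3
  Y(R4) = 0.0001866+0.000j S between n1,n3
  Y(C1) = 0.000+0.005170j S between n1,n2
  Y(C2) = 0.000+0.01859j S between n0,n4
  Y(L3) = 0.000-0.005611j S between n0,n1
  Y(R5) = 0.0009615+0.000j S between n3,n0
  Y(R6) = 0.0003774+0.000j S between n0,n4
  Y(R7) = 0.0001079+0.000j S between n2,n3
  V1: constraint V(n0)−V(n2) = 3.19
  V2: constraint V(n0)−V(n1) = 2.01
Assemble and solve the 6×6 MNA system:
  V(n1)=-2.010+0.000j  V(n2)=-3.190+0.000j  V(n3)=-2.136-0.3549j  V(n4)=-0.0005514+0.02061j
  i(V1)=-0.06037+0.01410j  i(V2)=0.3491+3.802j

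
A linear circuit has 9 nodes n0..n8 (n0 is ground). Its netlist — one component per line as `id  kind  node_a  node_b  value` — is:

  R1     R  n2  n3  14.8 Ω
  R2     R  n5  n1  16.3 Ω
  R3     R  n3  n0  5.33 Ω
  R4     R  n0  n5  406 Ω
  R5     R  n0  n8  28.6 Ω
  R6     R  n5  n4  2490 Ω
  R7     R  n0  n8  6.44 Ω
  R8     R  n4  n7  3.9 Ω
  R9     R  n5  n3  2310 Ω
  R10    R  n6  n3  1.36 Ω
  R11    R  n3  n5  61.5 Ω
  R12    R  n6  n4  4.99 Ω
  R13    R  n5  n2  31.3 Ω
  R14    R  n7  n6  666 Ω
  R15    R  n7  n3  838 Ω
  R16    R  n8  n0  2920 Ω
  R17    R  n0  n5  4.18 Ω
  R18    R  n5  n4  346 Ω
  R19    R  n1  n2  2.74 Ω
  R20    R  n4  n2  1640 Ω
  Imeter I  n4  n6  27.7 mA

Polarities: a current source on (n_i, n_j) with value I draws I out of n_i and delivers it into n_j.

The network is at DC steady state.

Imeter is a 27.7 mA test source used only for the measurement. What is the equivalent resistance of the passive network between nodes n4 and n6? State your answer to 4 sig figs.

MNA unknowns: 8 node voltages V₁..V_8
R1: Y=0.06757 on G[2,3]
R2: Y=0.06135 on G[5,1]
R3: Y=0.1876 on G[3,0]
R4: Y=0.002463 on G[0,5]
R5: Y=0.03497 on G[0,8]
R6: Y=0.0004016 on G[5,4]
R7: Y=0.1553 on G[0,8]
R8: Y=0.2564 on G[4,7]
R9: Y=0.0004329 on G[5,3]
R10: Y=0.7353 on G[6,3]
R11: Y=0.01626 on G[3,5]
R12: Y=0.2004 on G[6,4]
R13: Y=0.03195 on G[5,2]
R14: Y=0.001502 on G[7,6]
R15: Y=0.001193 on G[7,3]
R16: Y=0.0003425 on G[8,0]
R17: Y=0.2392 on G[0,5]
R18: Y=0.002890 on G[5,4]
R19: Y=0.3650 on G[1,2]
R20: Y=0.0006098 on G[4,2]
Imeter: z[4]−=0.0277, z[6]+=0.0277
solve → V1=-0.0006164, V2=-0.0005029, V3=0.001664, V4=-0.1313, V5=-0.001292, V6=0.002568, V7=-0.1300, V8=0.000

R_eq = 4.834 Ω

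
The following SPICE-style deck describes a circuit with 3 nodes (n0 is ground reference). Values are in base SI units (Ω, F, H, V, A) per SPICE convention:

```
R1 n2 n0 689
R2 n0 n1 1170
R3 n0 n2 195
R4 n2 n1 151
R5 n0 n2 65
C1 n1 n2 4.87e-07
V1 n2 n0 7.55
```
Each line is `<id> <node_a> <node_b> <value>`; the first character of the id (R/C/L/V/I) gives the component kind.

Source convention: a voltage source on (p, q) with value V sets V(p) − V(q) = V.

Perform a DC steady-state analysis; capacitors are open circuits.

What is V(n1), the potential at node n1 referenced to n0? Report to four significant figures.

Element admittances at DC:
  Y(R1) = 0.001451 S between n2,n0
  Y(R2) = 0.0008547 S between n0,n1
  Y(R3) = 0.005128 S between n0,n2
  Y(R4) = 0.006623 S between n2,n1
  Y(R5) = 0.01538 S between n0,n2
  Y(C1) = 0.000 S between n1,n2
  V1: constraint V(n2)−V(n0) = 7.55
Assemble and solve the 3×3 MNA system:
  V(n1)=6.687  V(n2)=7.550
  i(V1)=-0.1715

6.687 V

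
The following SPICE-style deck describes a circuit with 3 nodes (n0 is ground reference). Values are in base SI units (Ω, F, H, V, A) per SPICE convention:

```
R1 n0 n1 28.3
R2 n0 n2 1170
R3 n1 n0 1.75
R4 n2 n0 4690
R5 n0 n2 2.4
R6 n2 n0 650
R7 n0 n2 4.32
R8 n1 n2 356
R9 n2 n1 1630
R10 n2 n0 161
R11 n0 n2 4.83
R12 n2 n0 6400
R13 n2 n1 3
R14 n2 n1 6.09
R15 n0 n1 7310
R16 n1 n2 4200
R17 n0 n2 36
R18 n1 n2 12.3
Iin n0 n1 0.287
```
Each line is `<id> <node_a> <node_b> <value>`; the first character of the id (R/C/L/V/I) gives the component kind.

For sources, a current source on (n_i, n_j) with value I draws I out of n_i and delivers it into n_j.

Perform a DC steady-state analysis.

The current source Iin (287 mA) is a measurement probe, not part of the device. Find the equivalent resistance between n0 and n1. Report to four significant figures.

Apply KCL at each of the 2 non-ground nodes and solve the resulting linear system.
Node n1: branches {R1, R3, R8, R9, R13, R14, R15, R16, R18, Iin} → V_1 = 0.2992
Node n2: branches {R2, R4, R5, R6, R7, R8, R9, R10, R11, R12, R13, R14, R16, R17, R18} → V_2 = 0.1182

R_eq = 1.042 Ω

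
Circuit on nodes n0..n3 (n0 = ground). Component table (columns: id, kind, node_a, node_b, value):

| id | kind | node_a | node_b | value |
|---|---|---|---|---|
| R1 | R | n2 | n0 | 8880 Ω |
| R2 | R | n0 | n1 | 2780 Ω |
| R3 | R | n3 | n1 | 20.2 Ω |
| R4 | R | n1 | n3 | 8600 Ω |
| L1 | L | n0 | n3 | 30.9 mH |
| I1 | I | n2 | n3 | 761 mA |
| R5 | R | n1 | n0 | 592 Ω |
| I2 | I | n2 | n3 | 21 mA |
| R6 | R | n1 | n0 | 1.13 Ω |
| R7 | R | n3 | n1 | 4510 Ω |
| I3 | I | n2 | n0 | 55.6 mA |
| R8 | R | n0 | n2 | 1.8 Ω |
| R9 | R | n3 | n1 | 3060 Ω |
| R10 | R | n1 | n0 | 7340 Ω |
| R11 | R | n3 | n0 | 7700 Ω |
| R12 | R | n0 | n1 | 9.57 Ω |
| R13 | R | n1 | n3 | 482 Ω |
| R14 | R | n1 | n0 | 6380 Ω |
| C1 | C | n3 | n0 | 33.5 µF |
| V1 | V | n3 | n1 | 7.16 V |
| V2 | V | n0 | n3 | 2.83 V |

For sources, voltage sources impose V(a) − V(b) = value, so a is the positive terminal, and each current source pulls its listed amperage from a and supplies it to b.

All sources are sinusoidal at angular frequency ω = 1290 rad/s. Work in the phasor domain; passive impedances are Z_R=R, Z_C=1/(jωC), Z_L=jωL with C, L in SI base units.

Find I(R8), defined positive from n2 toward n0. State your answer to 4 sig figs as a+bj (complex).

Apply KCL at each of the 3 non-ground nodes and solve the resulting linear system.
Node n1: branches {R2, R3, R4, R5, R6, R7, R9, R10, R12, R13, R14, V1} → V_1 = -9.990+0.000j
Node n2: branches {R1, I1, I2, I3, R8} → V_2 = -1.507+0.000j
Node n3: branches {R3, R4, L1, I1, I2, R7, R9, R11, R13, C1, V1, V2} → V_3 = -2.830+0.000j
Source currents: i(V1)=-10.28+0.000j, i(V2)=-10.69-0.05130j

-0.8374+0.000j A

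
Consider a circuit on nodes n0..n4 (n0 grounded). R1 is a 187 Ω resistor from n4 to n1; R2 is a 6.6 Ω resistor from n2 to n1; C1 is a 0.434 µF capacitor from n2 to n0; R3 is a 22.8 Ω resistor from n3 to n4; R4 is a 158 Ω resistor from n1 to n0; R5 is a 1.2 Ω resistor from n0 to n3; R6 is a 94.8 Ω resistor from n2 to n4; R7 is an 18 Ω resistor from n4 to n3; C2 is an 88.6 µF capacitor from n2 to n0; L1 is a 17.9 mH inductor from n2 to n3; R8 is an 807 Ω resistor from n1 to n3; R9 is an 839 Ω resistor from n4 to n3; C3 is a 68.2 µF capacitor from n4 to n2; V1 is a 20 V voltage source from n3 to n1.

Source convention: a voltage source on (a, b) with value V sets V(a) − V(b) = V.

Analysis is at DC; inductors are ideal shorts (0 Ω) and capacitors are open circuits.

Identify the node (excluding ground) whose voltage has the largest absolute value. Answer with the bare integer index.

1

Apply KCL at each of the 4 non-ground nodes and solve the resulting linear system.
Node n1: branches {R1, R2, R4, R8, V1} → V_1 = -19.85
Node n2: branches {R2, C1, R6, C2, L1, C3} → V_2 = 0.1508
Node n3: branches {R3, R5, R7, L1, R8, R9, V1} → V_3 = 0.1508
Node n4: branches {R1, R3, R6, R7, R9, C3} → V_4 = -0.7673
Source currents: i(L1)=-3.040, i(V1)=-3.283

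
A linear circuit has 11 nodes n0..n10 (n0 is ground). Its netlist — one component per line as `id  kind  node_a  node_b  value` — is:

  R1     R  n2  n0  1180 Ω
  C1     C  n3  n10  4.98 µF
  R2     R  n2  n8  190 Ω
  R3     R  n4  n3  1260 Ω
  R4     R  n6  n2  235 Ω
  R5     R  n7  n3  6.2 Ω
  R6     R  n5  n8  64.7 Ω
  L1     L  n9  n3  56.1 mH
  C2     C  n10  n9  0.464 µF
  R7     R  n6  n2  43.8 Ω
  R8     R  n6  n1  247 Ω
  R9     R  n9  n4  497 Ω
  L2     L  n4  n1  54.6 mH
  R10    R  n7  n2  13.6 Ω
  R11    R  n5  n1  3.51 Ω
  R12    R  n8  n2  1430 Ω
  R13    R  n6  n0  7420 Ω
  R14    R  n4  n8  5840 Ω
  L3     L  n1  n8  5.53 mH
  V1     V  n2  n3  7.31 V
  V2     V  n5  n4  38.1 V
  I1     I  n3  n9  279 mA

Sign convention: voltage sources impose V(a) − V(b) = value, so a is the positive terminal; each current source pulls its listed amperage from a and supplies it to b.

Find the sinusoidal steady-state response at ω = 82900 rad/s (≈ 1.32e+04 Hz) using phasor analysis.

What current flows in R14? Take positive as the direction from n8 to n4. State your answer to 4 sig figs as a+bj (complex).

0.006076+1.038e-05j A

MNA unknowns: 10 node voltages V₁..V_10 plus 2 source currents (V1, V2)
R1: Y=0.0008475+0.000j on G[2,0]
C1: Y=0.000+0.4128j on G[3,10]
R2: Y=0.005263+0.000j on G[2,8]
R3: Y=0.0007937+0.000j on G[4,3]
R4: Y=0.004255+0.000j on G[6,2]
R5: Y=0.1613+0.000j on G[7,3]
R6: Y=0.01546+0.000j on G[5,8]
L1: Y=0.000-0.0002150j on G[9,3]
C2: Y=0.000+0.03847j on G[10,9]
R7: Y=0.02283+0.000j on G[6,2]
R8: Y=0.004049+0.000j on G[6,1]
R9: Y=0.002012+0.000j on G[9,4]
L2: Y=0.000-0.0002209j on G[4,1]
R10: Y=0.07353+0.000j on G[7,2]
R11: Y=0.2849+0.000j on G[5,1]
R12: Y=0.0006993+0.000j on G[8,2]
R13: Y=0.0001348+0.000j on G[6,0]
R14: Y=0.0001712+0.000j on G[4,8]
L3: Y=0.000-0.002181j on G[1,8]
V1: row V2−V3=7.31, i_V1 at 2,3
V2: row V5−V4=38.1, i_V2 at 5,4
I1: z[3]−=0.279, z[9]+=0.279
solve → V1=8.129-1.058j, V2=-0.1471+0.01914j, V3=-7.457+0.01914j, V4=-29.87-1.120j, V5=8.231-1.120j, V6=0.9250-0.1204j, V7=-5.168+0.01914j, V8=5.615-1.059j, V9=-7.139-6.651j, V10=-7.430-0.5494j
aux → i_V1=-0.3057-0.01022j, i_V2=-0.06961+0.01861j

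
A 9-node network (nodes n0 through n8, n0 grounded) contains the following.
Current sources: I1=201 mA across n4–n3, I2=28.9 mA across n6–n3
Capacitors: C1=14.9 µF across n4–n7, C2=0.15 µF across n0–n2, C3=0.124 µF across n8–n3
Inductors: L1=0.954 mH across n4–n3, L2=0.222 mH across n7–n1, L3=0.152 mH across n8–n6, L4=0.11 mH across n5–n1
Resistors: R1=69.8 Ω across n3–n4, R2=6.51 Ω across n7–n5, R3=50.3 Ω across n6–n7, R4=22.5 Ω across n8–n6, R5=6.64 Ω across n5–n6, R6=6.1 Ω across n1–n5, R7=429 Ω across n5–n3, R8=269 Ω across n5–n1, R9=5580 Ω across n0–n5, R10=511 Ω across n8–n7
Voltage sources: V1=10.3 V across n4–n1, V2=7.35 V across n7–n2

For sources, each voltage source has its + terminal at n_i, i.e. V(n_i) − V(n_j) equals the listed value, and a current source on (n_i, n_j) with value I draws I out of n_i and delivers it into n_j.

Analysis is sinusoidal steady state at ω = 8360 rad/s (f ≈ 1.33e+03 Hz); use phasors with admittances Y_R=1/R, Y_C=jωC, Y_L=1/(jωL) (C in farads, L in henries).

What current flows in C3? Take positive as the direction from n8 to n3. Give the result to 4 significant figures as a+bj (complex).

0.001774-0.01178j A

Apply KCL at each of the 8 non-ground nodes and solve the resulting linear system.
Node n1: branches {R6, L2, L4, R8, V1} → V_1 = 9.903+0.4237j
Node n2: branches {C2, V2} → V_2 = -0.01384+1.377j
Node n3: branches {I1, L1, R1, I2, C3, R7} → V_3 = 20.52+2.033j
Node n4: branches {I1, C1, L1, R1, V1} → V_4 = 20.20+0.4237j
Node n5: branches {R2, R5, R6, R7, L4, R8, R9} → V_5 = 9.636+0.09683j
Node n6: branches {R3, R4, I2, R5, L3} → V_6 = 9.167+0.3274j
Node n7: branches {C1, R2, R3, L2, R10, V2} → V_7 = 7.336+1.377j
Node n8: branches {R4, C3, L3, R10} → V_8 = 9.149+0.3216j
Source currents: i(V1)=-0.1134-1.619j, i(V2)=-0.001727-1.735e-05j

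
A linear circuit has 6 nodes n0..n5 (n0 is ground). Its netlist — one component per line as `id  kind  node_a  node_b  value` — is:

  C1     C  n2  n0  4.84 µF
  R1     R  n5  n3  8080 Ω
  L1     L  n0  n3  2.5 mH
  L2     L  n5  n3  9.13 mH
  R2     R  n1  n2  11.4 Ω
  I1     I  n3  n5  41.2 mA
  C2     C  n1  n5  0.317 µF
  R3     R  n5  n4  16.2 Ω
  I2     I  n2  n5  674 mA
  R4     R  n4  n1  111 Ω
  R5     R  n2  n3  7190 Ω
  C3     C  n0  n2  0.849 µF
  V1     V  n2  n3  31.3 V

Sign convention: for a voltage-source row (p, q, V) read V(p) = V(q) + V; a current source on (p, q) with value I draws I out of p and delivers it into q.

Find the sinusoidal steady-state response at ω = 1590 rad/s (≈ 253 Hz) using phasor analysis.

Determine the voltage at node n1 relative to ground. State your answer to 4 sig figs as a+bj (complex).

Element admittances at ω=1590 rad/s:
  Y(C1) = 0.000+0.007696j S between n2,n0
  Y(R1) = 0.0001238+0.000j S between n5,n3
  Y(L1) = 0.000-0.2516j S between n0,n3
  Y(L2) = 0.000-0.06889j S between n5,n3
  Y(R2) = 0.08772+0.000j S between n1,n2
  I1: injects 0.0412 A into n5 (from n3)
  Y(C2) = 0.000+0.0005040j S between n1,n5
  Y(R3) = 0.06173+0.000j S between n5,n4
  I2: injects 0.674 A into n5 (from n2)
  Y(R4) = 0.009009+0.000j S between n4,n1
  Y(R5) = 0.0001391+0.000j S between n2,n3
  Y(C3) = 0.000+0.001350j S between n0,n2
  V1: constraint V(n2)−V(n3) = 31.3
Assemble and solve the 6×6 MNA system:
  V(n1)=29.93+0.9745j  V(n2)=32.47+0.000j  V(n3)=1.167+0.000j  V(n4)=5.935+12.00j  V(n5)=2.433+13.61j
  i(V1)=-0.9009-0.2082j

29.93+0.9745j V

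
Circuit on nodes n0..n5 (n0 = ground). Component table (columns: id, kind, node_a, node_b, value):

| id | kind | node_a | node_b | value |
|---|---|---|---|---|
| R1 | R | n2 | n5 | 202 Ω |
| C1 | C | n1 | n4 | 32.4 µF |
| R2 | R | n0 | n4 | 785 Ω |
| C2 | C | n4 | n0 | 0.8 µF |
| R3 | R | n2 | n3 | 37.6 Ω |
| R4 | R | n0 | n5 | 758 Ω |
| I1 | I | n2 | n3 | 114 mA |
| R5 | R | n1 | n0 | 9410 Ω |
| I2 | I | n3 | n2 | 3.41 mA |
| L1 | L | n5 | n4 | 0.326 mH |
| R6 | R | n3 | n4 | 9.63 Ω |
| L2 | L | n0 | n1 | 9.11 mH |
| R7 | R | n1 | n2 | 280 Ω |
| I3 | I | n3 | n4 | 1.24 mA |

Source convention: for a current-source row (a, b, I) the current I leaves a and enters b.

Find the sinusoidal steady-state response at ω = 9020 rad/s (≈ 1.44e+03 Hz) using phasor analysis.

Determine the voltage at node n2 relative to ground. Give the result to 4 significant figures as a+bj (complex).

MNA unknowns: 5 node voltages V₁..V_5
R1: Y=0.004950+0.000j on G[2,5]
C1: Y=0.000+0.2922j on G[1,4]
R2: Y=0.001274+0.000j on G[0,4]
C2: Y=0.000+0.007216j on G[4,0]
R3: Y=0.02660+0.000j on G[2,3]
R4: Y=0.001319+0.000j on G[0,5]
I1: z[2]−=0.114, z[3]+=0.114
R5: Y=0.0001063+0.000j on G[1,0]
I2: z[3]−=0.00341, z[2]+=0.00341
L1: Y=0.000-0.3401j on G[5,4]
R6: Y=0.1038+0.000j on G[3,4]
L2: Y=0.000-0.01217j on G[0,1]
R7: Y=0.003571+0.000j on G[1,2]
I3: z[3]−=0.00124, z[4]+=0.00124
solve → V1=-0.04238-0.02892j, V2=-3.014-0.06698j, V3=0.1918-0.06462j, V4=-0.04016-0.06402j, V5=-0.04116-0.1071j

-3.014-0.06698j V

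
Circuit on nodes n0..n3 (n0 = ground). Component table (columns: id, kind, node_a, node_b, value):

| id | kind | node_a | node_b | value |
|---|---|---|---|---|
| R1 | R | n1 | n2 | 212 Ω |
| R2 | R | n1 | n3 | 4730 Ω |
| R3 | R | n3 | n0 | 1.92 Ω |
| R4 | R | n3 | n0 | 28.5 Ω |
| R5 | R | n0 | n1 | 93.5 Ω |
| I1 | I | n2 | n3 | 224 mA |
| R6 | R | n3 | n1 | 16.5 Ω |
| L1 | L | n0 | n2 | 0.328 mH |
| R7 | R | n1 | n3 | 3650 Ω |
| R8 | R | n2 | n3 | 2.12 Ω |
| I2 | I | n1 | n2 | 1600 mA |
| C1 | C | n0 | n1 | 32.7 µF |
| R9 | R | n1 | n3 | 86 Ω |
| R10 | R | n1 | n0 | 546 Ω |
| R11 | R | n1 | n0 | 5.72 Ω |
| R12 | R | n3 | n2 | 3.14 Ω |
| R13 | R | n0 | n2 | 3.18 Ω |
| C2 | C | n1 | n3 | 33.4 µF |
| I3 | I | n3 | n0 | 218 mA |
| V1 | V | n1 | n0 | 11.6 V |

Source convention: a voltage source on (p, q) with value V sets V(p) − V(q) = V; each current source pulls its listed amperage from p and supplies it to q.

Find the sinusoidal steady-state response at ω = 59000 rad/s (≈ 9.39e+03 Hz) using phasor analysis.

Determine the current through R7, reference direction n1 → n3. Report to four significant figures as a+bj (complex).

Element admittances at ω=59000 rad/s:
  Y(R1) = 0.004717+0.000j S between n1,n2
  Y(R2) = 0.0002114+0.000j S between n1,n3
  Y(R3) = 0.5208+0.000j S between n3,n0
  Y(R4) = 0.03509+0.000j S between n3,n0
  Y(R5) = 0.01070+0.000j S between n0,n1
  I1: injects 0.224 A into n3 (from n2)
  Y(R6) = 0.06061+0.000j S between n3,n1
  Y(L1) = 0.000-0.05167j S between n0,n2
  Y(R7) = 0.0002740+0.000j S between n1,n3
  Y(R8) = 0.4717+0.000j S between n2,n3
  I2: injects 1.6 A into n2 (from n1)
  Y(C1) = 0.000+1.929j S between n0,n1
  Y(R9) = 0.01163+0.000j S between n1,n3
  Y(R10) = 0.001832+0.000j S between n1,n0
  Y(R11) = 0.1748+0.000j S between n1,n0
  Y(R12) = 0.3185+0.000j S between n3,n2
  Y(R13) = 0.3145+0.000j S between n0,n2
  Y(C2) = 0.000+1.971j S between n1,n3
  I3: injects 0.218 A into n0 (from n3)
  V1: constraint V(n1)−V(n0) = 11.6
Assemble and solve the 4×4 MNA system:
  V(n1)=11.60+0.000j  V(n2)=8.432+2.918j  V(n3)=10.22+3.545j
  i(V1)=-10.87-24.83j

0.0003787-0.0009711j A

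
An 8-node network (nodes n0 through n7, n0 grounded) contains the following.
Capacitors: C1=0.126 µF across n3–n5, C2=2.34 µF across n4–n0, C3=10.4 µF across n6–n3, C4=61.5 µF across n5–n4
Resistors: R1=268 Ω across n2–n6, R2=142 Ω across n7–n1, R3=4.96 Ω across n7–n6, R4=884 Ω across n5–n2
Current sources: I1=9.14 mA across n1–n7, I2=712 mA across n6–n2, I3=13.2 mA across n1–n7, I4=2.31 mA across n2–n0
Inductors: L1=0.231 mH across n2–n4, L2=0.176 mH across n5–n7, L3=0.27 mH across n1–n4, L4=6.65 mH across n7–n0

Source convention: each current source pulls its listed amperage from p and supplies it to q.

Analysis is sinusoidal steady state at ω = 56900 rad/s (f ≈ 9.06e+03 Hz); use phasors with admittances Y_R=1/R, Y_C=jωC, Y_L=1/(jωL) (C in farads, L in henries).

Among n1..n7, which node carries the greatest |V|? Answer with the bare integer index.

Element admittances at ω=56900 rad/s:
  Y(C1) = 0.000+0.007169j S between n3,n5
  Y(R1) = 0.003731+0.000j S between n2,n6
  I1: injects 0.00914 A into n7 (from n1)
  Y(C2) = 0.000+0.1331j S between n4,n0
  Y(L1) = 0.000-0.07608j S between n2,n4
  Y(C3) = 0.000+0.5918j S between n6,n3
  Y(R2) = 0.007042+0.000j S between n7,n1
  Y(L2) = 0.000-0.09986j S between n5,n7
  Y(L3) = 0.000-0.06509j S between n1,n4
  I2: injects 0.712 A into n2 (from n6)
  Y(C4) = 0.000+3.499j S between n5,n4
  Y(L4) = 0.000-0.002643j S between n7,n0
  Y(R3) = 0.2016+0.000j S between n7,n6
  Y(R4) = 0.001131+0.000j S between n5,n2
  I3: injects 0.0132 A into n7 (from n1)
  I4: injects 0.00231 A into n0 (from n2)
Assemble and solve the 7×7 MNA system:
  V(n1)=0.6329-0.6704j  V(n2)=0.8519+8.914j  V(n3)=-4.900-6.228j  V(n4)=-0.02603-0.1168j  V(n5)=0.004327+0.06476j  V(n6)=-4.959-6.304j  V(n7)=-1.311-6.760j

2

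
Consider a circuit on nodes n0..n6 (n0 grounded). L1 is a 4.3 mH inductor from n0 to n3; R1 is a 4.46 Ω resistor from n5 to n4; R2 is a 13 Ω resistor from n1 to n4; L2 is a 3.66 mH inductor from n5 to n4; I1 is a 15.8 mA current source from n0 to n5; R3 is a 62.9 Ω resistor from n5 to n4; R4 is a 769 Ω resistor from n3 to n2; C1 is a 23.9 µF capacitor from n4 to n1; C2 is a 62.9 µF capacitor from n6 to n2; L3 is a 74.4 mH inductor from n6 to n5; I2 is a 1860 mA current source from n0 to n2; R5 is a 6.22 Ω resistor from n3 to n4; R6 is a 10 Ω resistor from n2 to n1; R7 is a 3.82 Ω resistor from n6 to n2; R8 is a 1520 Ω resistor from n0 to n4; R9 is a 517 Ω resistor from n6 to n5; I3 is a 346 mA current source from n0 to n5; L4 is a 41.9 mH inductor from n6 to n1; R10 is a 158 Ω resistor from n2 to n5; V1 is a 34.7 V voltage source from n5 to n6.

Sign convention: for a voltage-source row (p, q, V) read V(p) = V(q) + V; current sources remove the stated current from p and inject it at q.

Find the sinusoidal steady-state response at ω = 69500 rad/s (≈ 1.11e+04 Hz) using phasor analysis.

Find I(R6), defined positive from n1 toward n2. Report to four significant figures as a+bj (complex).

MNA unknowns: 6 node voltages V₁..V_6 plus 1 source current (V1)
L1: Y=0.000-0.003346j on G[0,3]
R1: Y=0.2242+0.000j on G[5,4]
R2: Y=0.07692+0.000j on G[1,4]
L2: Y=0.000-0.003931j on G[5,4]
I1: z[0]−=0.0158, z[5]+=0.0158
R3: Y=0.01590+0.000j on G[5,4]
R4: Y=0.001300+0.000j on G[3,2]
C1: Y=0.000+1.661j on G[4,1]
C2: Y=0.000+4.372j on G[6,2]
L3: Y=0.000-0.0001934j on G[6,5]
I2: z[0]−=1.86, z[2]+=1.86
R5: Y=0.1608+0.000j on G[3,4]
R6: Y=0.1000+0.000j on G[2,1]
R7: Y=0.2618+0.000j on G[6,2]
R8: Y=0.0006579+0.000j on G[0,4]
R9: Y=0.001934+0.000j on G[6,5]
I3: z[0]−=0.346, z[5]+=0.346
L4: Y=0.000-0.0003434j on G[6,1]
R10: Y=0.006329+0.000j on G[2,5]
V1: row V5−V6=34.7, i_V1 at 5,6
solve → V1=137.9+635.3j, V2=120.1+634.2j, V3=124.7+636.9j, V4=138.0+634.3j, V5=154.7+635.0j, V6=120.0+635.0j
aux → i_V1=-3.934-0.1151j

1.782+0.1189j A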